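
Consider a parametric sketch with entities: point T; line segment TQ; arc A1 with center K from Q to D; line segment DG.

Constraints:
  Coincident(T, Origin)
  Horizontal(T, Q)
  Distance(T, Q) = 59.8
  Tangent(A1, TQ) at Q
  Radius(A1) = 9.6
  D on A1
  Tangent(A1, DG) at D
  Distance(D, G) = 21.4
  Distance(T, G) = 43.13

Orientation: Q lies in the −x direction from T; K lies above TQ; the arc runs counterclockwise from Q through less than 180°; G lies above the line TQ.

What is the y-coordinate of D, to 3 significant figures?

3.29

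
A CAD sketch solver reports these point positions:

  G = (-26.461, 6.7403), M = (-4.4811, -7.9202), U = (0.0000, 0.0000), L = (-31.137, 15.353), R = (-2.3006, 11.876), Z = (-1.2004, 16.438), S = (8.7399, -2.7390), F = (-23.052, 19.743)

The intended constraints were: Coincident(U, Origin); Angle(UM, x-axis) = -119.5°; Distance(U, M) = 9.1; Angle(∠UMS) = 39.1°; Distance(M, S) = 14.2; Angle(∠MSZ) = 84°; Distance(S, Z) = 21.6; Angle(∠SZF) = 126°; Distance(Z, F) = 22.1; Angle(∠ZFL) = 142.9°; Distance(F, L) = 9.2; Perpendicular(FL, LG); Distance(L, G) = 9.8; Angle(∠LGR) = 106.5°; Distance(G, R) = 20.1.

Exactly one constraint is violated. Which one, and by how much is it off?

Distance(G, R) = 20.1 — off by 4.60.

U = (0.00, 0.00) ✓; UM at -119.5° ✓; |UM| = 9.100 ✓; ∠UMS = 39.10° ✓; |MS| = 14.20 ✓; ∠MSZ = 84.00° ✓; |SZ| = 21.60 ✓; ∠SZF = 126.0° ✓; |ZF| = 22.10 ✓; ∠ZFL = 142.9° ✓; |FL| = 9.200 ✓; ∠(FL, LG) = 90.00° ✓; |LG| = 9.800 ✓; ∠LGR = 106.5° ✓; |GR| = 24.70 ✗.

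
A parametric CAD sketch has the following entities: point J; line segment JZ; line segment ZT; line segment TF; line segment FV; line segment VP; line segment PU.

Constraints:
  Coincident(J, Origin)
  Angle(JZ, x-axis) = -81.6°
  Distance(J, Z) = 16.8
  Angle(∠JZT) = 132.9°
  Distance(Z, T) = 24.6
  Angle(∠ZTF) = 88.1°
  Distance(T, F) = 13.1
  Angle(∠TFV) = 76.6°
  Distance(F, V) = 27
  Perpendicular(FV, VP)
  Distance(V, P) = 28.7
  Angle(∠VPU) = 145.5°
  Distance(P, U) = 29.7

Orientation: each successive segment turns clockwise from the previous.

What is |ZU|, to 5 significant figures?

49.770

J is at the origin; JZ runs at -81.6° with length 16.8, so Z = (2.4542, -16.620). ∠JZT = 132.9° gives ZT at -128.70° from the x-axis; with |ZT| = 24.6, T = (-12.927, -35.818). ∠ZTF = 88.1° gives TF at 139.40° from the x-axis; with |TF| = 13.1, F = (-22.873, -27.293). ∠TFV = 76.6° gives FV at 36.000° from the x-axis; with |FV| = 27.0, V = (-1.0298, -11.423). FV is perpendicular to VP, so VP runs at -54.000°; with |VP| = 28.7, P = (15.840, -34.642). ∠VPU = 145.5° gives PU at -88.500° from the x-axis; with |PU| = 29.7, U = (16.617, -64.332). Then |ZU| = |U − Z| = 49.770.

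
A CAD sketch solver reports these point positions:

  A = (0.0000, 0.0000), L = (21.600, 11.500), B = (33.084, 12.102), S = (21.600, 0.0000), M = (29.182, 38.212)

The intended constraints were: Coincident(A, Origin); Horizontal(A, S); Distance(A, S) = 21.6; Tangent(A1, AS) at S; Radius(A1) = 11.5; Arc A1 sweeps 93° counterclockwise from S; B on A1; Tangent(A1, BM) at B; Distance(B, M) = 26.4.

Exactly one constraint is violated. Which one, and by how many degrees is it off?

Tangent(A1, BM) at B — off by 5.50°.

A = (0.00, 0.00) ✓; A.y = 0.00, S.y = 0.00 ✓; |AS| = 21.60 ✓; ∠(LS, SA) = 90.00° ✓; |LS| = 11.50 ✓; bearing(L→B) − bearing(L→S) = 93.00° ✓; |LB| = 11.50 ✓; ∠(LB, BM) = 84.50° ✗; |BM| = 26.40 ✓.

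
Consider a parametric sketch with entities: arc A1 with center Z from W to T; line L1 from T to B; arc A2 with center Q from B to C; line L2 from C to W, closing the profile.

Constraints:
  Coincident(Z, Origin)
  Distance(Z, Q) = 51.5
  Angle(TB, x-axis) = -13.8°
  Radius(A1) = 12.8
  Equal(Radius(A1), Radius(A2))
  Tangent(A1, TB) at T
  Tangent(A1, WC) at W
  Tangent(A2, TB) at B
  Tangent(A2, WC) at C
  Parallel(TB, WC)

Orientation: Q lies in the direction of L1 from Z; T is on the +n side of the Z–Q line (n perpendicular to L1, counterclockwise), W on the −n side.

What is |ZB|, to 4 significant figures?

53.07

The slot axis is L1's direction at -13.8°, so u = (cos -13.8°, sin -13.8°) = (0.9711, -0.2385) and n = (−sin -13.8°, cos -13.8°) = (0.2385, 0.9711). Z is at the origin and Q lies 51.5 along u from Z, so Q = 51.5·u = (50.01, -12.28). Tangency of A1 to both parallel lines with radius 12.8 puts T and W at Z ± 12.8·n: T = (3.053, 12.43), W = (-3.053, -12.43). Equal radii place B and C the same way about Q: B = Q + 12.8·n = (53.07, 0.1460), C = Q − 12.8·n = (46.96, -24.71). Then |ZB| = |B − Z| = 53.07.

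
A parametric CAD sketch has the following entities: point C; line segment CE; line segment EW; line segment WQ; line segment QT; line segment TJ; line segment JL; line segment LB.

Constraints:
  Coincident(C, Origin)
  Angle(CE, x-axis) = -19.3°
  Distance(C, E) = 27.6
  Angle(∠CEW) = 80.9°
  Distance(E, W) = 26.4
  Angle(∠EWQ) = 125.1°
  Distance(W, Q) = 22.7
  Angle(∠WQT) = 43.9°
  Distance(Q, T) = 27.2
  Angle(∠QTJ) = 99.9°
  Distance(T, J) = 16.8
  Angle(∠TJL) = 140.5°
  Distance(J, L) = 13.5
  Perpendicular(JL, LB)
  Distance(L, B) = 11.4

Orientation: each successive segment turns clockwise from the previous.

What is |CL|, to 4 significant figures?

44.50

C is at the origin; CE runs at -19.3° with length 27.6, so E = (26.05, -9.122). ∠CEW = 80.9° gives EW at -118.4° from the x-axis; with |EW| = 26.4, W = (13.49, -32.34). ∠EWQ = 125.1° gives WQ at -173.3° from the x-axis; with |WQ| = 22.7, Q = (-9.053, -34.99). ∠WQT = 43.9° gives QT at 50.60° from the x-axis; with |QT| = 27.2, T = (8.212, -13.97). ∠QTJ = 99.9° gives TJ at -29.50° from the x-axis; with |TJ| = 16.8, J = (22.83, -22.25). ∠TJL = 140.5° gives JL at -69.00° from the x-axis; with |JL| = 13.5, L = (27.67, -34.85). Then |CL| = |L − C| = 44.50.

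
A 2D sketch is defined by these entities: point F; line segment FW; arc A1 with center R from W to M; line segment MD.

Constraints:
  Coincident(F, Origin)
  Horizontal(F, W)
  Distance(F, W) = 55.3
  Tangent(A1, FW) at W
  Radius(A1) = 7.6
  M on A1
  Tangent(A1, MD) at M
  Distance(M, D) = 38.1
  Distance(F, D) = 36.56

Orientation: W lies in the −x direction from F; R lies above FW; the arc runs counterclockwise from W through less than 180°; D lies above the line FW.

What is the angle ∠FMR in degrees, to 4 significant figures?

136.6°

Checks: |FW| = 55.30 ✓; |RM| = 7.600 ✓; ∠(RM, MD) = 90.00° ✓; |MD| = 38.10 ✓; |FD| = 36.56 ✓.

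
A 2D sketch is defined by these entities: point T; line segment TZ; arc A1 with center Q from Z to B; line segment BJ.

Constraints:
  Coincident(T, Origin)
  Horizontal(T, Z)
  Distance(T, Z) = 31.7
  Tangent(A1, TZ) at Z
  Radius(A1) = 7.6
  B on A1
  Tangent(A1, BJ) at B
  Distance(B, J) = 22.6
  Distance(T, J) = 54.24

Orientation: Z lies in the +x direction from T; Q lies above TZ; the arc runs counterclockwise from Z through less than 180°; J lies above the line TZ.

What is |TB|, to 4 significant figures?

38.81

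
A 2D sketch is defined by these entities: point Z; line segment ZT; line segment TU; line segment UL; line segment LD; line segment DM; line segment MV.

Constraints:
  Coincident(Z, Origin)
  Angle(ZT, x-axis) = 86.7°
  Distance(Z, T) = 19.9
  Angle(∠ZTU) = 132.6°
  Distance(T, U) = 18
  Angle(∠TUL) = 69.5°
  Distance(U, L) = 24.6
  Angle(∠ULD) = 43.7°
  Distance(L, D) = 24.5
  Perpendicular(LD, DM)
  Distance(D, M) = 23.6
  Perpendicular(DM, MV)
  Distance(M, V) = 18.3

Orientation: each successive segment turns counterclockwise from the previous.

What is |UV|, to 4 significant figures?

13.34

Z is at the origin; ZT runs at 86.7° with length 19.9, so T = (1.146, 19.87). ∠ZTU = 132.6° gives TU at 134.1° from the x-axis; with |TU| = 18.0, U = (-11.38, 32.79). ∠TUL = 69.5° gives UL at -115.4° from the x-axis; with |UL| = 24.6, L = (-21.93, 10.57). ∠ULD = 43.7° gives LD at 20.90° from the x-axis; with |LD| = 24.5, D = (0.9553, 19.31). LD is perpendicular to DM, so DM runs at 110.9°; with |DM| = 23.6, M = (-7.464, 41.36). DM ⟂ MV, so MV runs at -159.1°; with |MV| = 18.3, V = (-24.56, 34.83). Then |UV| = |V − U| = 13.34.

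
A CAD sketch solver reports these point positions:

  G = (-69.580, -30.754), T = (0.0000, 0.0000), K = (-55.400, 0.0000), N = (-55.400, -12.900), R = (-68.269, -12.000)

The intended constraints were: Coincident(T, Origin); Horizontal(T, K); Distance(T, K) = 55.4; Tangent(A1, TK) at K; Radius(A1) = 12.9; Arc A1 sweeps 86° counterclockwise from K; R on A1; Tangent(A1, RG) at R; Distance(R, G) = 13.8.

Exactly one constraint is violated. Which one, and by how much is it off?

Distance(R, G) = 13.8 — off by 5.00.

T = (0.00, 0.00) ✓; T.y = 0.00, K.y = 0.00 ✓; |TK| = 55.40 ✓; ∠(NK, KT) = 90.00° ✓; |NK| = 12.90 ✓; bearing(N→R) − bearing(N→K) = 86.00° ✓; |NR| = 12.90 ✓; ∠(NR, RG) = 90.00° ✓; |RG| = 18.80 ✗.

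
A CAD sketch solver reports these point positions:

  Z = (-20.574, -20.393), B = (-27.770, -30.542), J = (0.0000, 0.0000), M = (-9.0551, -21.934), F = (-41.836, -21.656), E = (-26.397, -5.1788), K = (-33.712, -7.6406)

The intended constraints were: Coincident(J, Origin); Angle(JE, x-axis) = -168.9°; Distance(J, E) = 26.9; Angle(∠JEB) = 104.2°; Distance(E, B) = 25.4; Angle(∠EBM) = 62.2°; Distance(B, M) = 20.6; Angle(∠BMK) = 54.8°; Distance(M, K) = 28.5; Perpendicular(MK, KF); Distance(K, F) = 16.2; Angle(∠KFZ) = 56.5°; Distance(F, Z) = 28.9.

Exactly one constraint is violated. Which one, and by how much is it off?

Distance(F, Z) = 28.9 — off by 7.60.

J = (0.00, 0.00) ✓; JE at -168.9° ✓; |JE| = 26.90 ✓; ∠JEB = 104.2° ✓; |EB| = 25.40 ✓; ∠EBM = 62.20° ✓; |BM| = 20.60 ✓; ∠BMK = 54.80° ✓; |MK| = 28.50 ✓; ∠(MK, KF) = 90.00° ✓; |KF| = 16.20 ✓; ∠KFZ = 56.50° ✓; |FZ| = 21.30 ✗.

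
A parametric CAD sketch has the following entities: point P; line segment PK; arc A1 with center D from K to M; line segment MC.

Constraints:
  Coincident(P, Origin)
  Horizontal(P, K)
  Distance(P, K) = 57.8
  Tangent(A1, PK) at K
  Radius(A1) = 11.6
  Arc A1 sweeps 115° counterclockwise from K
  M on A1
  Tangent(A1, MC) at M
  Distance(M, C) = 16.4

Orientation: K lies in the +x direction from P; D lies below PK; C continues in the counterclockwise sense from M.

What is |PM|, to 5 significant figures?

50.084

P is at the origin; P and K share the same y with |PK| = 57.8 and K on the +x side, so K = (57.800, 0.0000). A1 meets PK tangentially, so DK is at right angles to PK, so D = K + (0, -11.6) = (57.800, -11.600). On A1, K sits at bearing 90° from D; a 115° counterclockwise sweep puts M at bearing 205°, so M = D + 11.6·(cos 205°, sin 205°) = (47.287, -16.502). Then |PM| = |M − P| = 50.084.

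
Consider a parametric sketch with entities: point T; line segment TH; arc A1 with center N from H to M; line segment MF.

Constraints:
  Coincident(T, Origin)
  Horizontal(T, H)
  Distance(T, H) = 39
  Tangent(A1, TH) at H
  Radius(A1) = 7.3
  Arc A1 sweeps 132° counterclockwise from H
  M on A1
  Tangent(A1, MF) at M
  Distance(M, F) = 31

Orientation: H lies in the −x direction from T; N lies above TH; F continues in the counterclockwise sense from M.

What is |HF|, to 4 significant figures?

38.41

On A1, H sits at bearing -90° from N; a 132° counterclockwise sweep puts M at bearing 42°, so M = N + 7.3·(cos 42°, sin 42°) = (-33.58, 12.18). A1 meets MF tangentially, so NM is at right angles to MF, so MF runs along (−sin 42°, cos 42°); with |MF| = 31.0, F = (-54.32, 35.22). Then |HF| = |F − H| = 38.41.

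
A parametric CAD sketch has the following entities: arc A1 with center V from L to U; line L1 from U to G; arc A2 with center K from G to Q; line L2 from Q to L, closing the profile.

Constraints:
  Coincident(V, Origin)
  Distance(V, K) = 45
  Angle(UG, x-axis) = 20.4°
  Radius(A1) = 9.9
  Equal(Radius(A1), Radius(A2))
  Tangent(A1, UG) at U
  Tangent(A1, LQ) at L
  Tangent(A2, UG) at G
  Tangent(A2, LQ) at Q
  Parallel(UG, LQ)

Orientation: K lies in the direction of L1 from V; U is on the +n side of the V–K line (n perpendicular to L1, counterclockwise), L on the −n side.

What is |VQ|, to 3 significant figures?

46.1

Tangency of A1 to both parallel lines with radius 9.9 puts U and L at V ± 9.9·n: U = (-3.45, 9.28), L = (3.45, -9.28). Equal radii place G and Q the same way about K: G = K + 9.9·n = (38.7, 25.0), Q = K − 9.9·n = (45.6, 6.41). Then |VQ| = |Q − V| = 46.1.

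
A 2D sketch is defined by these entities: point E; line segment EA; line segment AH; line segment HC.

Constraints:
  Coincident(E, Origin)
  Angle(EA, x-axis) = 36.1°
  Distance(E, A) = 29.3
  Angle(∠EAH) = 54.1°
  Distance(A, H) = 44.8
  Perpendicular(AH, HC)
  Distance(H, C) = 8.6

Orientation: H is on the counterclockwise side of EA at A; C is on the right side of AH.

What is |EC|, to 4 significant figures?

42.52

E is at the origin; EA runs at 36.1° with length 29.3, so A = 29.3·(cos 36.1°, sin 36.1°) = (23.67, 17.26). ∠EAH = 54.1°, so AH runs at 36.1° + (180° − 54.1°) = 162.0° from the x-axis; with |AH| = 44.8, H = A + 44.8·(cos 162.0°, sin 162.0°) = (-18.93, 31.11). The perpendicularity gives HC at right angles to AH; with |HC| = 8.6 on the right of AH, C = H + 8.6·(0.3090, 0.9511) = (-16.28, 39.29). Then |EC| = |C − E| = 42.52.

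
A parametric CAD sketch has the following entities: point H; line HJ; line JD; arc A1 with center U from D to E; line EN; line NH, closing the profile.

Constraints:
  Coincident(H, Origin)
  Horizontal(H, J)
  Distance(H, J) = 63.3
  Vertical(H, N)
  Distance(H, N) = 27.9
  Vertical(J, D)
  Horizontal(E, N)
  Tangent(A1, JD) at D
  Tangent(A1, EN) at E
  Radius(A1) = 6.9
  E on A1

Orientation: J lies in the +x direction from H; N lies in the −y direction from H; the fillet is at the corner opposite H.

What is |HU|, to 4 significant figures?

60.18

H and N share the same x with |HN| = 27.9 and N on the −y side, so N = (0.000, -27.90). The virtual corner opposite H is at (63.30, -27.90). The tangent condition forces UD to be normal to JD and A1 meets EN tangentially, so UE is at right angles to EN, with radius 6.9, so the center U sits 6.9 in from both sides at U = (56.40, -21.00). Then |HU| = |U − H| = 60.18.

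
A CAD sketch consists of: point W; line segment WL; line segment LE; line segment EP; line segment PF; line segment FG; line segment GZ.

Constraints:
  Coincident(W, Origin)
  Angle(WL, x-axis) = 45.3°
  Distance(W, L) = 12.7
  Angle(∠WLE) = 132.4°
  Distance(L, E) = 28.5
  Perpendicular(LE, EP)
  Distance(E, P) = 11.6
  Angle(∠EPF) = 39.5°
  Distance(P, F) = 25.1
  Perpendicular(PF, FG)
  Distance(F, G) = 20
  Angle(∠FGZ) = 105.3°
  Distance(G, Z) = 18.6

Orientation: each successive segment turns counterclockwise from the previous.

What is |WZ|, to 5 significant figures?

55.159

PF is perpendicular to FG, so FG runs at 53.400°; with |FG| = 20.0, G = (27.981, 37.995). ∠FGZ = 105.3° gives GZ at 128.10° from the x-axis; with |GZ| = 18.6, Z = (16.504, 52.632). Then |WZ| = |Z − W| = 55.159.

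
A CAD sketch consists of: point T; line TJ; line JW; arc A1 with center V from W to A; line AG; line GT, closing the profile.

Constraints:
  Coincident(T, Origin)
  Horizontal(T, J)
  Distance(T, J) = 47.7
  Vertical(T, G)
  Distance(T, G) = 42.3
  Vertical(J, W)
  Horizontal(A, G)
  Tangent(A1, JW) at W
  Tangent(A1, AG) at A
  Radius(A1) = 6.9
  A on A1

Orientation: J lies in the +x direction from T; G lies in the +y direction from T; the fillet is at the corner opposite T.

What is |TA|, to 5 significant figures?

58.770

The virtual corner opposite T is at (47.700, 42.300). A1 meets JW tangentially, so VW is at right angles to JW and A1 meets AG tangentially, so VA is at right angles to AG, with radius 6.9, so the center V sits 6.9 in from both sides at V = (40.800, 35.400). That places the tangent points at W = (47.700, 35.400) on JW and A = (40.800, 42.300) on AG. Then |TA| = |A − T| = 58.770.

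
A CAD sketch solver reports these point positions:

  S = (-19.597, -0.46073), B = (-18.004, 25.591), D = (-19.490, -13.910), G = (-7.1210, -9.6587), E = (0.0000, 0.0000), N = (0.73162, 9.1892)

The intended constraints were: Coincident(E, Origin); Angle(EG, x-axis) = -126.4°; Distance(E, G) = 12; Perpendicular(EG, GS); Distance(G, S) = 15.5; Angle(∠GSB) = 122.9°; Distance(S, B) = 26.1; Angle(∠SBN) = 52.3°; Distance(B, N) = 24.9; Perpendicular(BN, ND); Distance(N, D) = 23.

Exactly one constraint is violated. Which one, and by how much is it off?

Distance(N, D) = 23 — off by 7.70.

E = (0.00, 0.00) ✓; EG at -126.4° ✓; |EG| = 12.00 ✓; ∠(EG, GS) = 90.00° ✓; |GS| = 15.50 ✓; ∠GSB = 122.9° ✓; |SB| = 26.10 ✓; ∠SBN = 52.30° ✓; |BN| = 24.90 ✓; ∠(BN, ND) = 90.00° ✓; |ND| = 30.70 ✗.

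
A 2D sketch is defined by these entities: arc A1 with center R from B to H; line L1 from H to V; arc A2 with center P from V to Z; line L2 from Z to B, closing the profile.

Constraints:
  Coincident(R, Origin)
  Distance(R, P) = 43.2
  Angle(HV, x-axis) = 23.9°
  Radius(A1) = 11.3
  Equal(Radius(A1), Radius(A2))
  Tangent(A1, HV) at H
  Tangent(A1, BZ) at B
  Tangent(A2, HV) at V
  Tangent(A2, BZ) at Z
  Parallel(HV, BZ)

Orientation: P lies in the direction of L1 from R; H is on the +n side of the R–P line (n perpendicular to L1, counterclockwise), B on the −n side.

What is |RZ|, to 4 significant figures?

44.65

The slot axis is L1's direction at 23.9°, so u = (cos 23.9°, sin 23.9°) = (0.9143, 0.4051) and n = (−sin 23.9°, cos 23.9°) = (-0.4051, 0.9143). R is at the origin and P lies 43.2 along u from R, so P = 43.2·u = (39.50, 17.50). Tangency of A1 to both parallel lines with radius 11.3 puts H and B at R ± 11.3·n: H = (-4.578, 10.33), B = (4.578, -10.33). Equal radii place V and Z the same way about P: V = P + 11.3·n = (34.92, 27.83), Z = P − 11.3·n = (44.07, 7.171). Then |RZ| = |Z − R| = 44.65.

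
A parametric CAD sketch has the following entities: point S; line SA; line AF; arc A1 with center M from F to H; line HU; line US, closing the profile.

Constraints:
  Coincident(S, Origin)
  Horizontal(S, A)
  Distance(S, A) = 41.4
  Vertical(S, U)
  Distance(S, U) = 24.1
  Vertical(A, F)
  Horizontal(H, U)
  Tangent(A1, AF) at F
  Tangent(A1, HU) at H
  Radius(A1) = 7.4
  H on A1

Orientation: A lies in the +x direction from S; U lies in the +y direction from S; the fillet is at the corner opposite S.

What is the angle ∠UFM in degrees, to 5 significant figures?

10.134°

The virtual corner opposite S is at (41.400, 24.100). The tangent condition forces MF to be normal to AF and A1 meets HU tangentially, so MH is at right angles to HU, with radius 7.4, so the center M sits 7.4 in from both sides at M = (34.000, 16.700). That places the tangent points at F = (41.400, 16.700) on AF and H = (34.000, 24.100) on HU. Then cos ∠UFM = FU·FM / (|FU||FM|), giving 10.134°.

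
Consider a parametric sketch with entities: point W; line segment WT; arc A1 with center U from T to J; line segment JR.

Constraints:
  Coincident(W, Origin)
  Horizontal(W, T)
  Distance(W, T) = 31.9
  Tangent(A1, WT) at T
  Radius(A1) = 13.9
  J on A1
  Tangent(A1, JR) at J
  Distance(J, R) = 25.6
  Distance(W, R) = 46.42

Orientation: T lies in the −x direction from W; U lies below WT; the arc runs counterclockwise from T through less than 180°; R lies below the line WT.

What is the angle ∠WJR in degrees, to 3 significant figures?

71.5°

W is at the origin; WT is horizontal with |WT| = 31.9 and T on the −x side, so T = (-31.9, 0.00). The tangent condition forces UT to be normal to WT, so U = T + (0, -13.9) = (-31.9, -13.9). Since UJ ⟂ JR (tangency), |UR| = √(13.9² + 25.6²) = 29.1 regardless of where J sits on A1. So R lies on both circle(W, 46.42) and circle(U, 29.1); the below-WT intersection is R = (-21.5, -41.1). J is the foot of the tangent from R: J = (-41.0, -24.4).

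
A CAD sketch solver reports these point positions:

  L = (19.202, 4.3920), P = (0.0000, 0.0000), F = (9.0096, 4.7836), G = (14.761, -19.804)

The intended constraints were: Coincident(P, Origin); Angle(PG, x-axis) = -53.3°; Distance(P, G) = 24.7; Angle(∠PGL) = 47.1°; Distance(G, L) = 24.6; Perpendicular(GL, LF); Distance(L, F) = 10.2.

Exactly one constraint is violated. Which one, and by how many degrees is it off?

Perpendicular(GL, LF) — off by 8.20°.

P = (0.00, 0.00) ✓; PG at -53.30° ✓; |PG| = 24.70 ✓; ∠PGL = 47.10° ✓; |GL| = 24.60 ✓; ∠(GL, LF) = 98.20° ✗; |LF| = 10.20 ✓.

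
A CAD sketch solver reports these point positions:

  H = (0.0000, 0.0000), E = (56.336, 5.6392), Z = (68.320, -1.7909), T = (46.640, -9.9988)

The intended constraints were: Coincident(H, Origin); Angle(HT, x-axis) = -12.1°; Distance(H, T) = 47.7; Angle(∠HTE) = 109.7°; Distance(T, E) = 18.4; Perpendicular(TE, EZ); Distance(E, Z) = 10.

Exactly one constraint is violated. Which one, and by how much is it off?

Distance(E, Z) = 10 — off by 4.10.

H = (0.00, 0.00) ✓; HT at -12.10° ✓; |HT| = 47.70 ✓; ∠HTE = 109.7° ✓; |TE| = 18.40 ✓; ∠(TE, EZ) = 90.00° ✓; |EZ| = 14.10 ✗.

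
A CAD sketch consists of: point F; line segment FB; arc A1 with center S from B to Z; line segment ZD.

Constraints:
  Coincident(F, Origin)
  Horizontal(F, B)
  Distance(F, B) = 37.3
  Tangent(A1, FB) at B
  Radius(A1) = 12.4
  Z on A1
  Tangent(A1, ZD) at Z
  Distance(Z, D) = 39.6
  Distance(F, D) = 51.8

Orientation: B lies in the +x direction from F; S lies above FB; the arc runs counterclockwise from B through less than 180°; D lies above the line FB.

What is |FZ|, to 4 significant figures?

50.62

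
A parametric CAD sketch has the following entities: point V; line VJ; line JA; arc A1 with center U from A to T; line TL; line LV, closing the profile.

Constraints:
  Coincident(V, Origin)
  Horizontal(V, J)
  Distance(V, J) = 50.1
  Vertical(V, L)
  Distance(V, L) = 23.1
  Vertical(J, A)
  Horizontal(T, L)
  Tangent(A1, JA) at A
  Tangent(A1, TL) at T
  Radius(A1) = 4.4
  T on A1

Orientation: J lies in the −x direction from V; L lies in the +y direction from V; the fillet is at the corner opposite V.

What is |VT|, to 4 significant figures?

51.21

The virtual corner opposite V is at (-50.10, 23.10). A1 meets JA tangentially, so UA is at right angles to JA and A1 meets TL tangentially, so UT is at right angles to TL, with radius 4.4, so the center U sits 4.4 in from both sides at U = (-45.70, 18.70). That places the tangent points at A = (-50.10, 18.70) on JA and T = (-45.70, 23.10) on TL. Then |VT| = |T − V| = 51.21.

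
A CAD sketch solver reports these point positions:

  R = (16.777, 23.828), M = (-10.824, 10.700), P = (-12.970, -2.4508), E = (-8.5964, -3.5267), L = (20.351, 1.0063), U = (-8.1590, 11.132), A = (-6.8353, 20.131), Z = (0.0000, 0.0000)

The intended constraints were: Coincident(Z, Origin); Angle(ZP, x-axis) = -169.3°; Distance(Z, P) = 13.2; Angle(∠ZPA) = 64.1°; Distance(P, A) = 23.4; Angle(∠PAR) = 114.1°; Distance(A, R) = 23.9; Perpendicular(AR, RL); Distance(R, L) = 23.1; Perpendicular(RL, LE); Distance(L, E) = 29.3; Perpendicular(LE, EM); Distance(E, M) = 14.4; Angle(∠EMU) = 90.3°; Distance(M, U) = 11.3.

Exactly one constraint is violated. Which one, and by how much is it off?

Distance(M, U) = 11.3 — off by 8.60.

Z = (0.00, 0.00) ✓; ZP at -169.3° ✓; |ZP| = 13.20 ✓; ∠ZPA = 64.10° ✓; |PA| = 23.40 ✓; ∠PAR = 114.1° ✓; |AR| = 23.90 ✓; ∠(AR, RL) = 90.00° ✓; |RL| = 23.10 ✓; ∠(RL, LE) = 90.00° ✓; |LE| = 29.30 ✓; ∠(LE, EM) = 90.00° ✓; |EM| = 14.40 ✓; ∠EMU = 90.31° ✓; |MU| = 2.700 ✗.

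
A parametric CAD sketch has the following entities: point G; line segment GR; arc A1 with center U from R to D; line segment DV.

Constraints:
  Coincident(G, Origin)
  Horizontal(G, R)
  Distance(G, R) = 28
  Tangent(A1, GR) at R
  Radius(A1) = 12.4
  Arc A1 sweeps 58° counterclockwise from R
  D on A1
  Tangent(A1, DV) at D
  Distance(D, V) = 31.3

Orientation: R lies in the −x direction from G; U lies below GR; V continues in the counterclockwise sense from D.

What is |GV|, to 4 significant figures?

63.91

G is at the origin; G and R share the same y with |GR| = 28.0 and R on the −x side, so R = (-28.00, 0.000). A1 meets GR tangentially, so UR is at right angles to GR, so U = R + (0, -12.4) = (-28.00, -12.40). On A1, R sits at bearing 90° from U; a 58° counterclockwise sweep puts D at bearing 148°, so D = U + 12.4·(cos 148°, sin 148°) = (-38.52, -5.829). The tangent condition forces UD to be normal to DV, so DV runs along (−sin 148°, cos 148°); with |DV| = 31.3, V = (-55.10, -32.37). Then |GV| = |V − G| = 63.91.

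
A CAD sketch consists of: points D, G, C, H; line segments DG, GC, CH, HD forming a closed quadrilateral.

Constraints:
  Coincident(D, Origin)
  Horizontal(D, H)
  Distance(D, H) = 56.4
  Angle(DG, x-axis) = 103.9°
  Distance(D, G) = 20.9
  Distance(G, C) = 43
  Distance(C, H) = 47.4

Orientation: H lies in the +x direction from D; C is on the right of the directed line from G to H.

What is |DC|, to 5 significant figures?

22.798

D is at the origin; DH is horizontal with |DH| = 56.4 and H in +x, so H = (56.4, 0). DG runs at 103.9° with |DG| = 20.9, so G = (-5.0208, 20.288). C is determined by |GC| = 43.0 and |CH| = 47.4 together: it lies at the intersection of circle(G, 43.0) and circle(H, 47.4). With |GH| = 64.685, the foot of the radical line on GH is 29.268 from G and the perpendicular offset is √(43.0² − 29.268²) = 31.502. Taking the right-of-GH solution: C = (12.890, -18.804).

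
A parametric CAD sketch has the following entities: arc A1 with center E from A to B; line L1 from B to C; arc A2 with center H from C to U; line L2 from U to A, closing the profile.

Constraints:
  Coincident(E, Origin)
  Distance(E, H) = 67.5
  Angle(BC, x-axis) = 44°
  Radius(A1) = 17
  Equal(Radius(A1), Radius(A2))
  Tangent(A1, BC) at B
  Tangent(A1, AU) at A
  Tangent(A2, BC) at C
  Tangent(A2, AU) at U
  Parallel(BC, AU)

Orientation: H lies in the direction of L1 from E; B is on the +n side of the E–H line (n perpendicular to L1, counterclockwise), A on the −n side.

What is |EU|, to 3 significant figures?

69.6

The slot axis is L1's direction at 44.0°, so u = (cos 44.0°, sin 44.0°) = (0.719, 0.695) and n = (−sin 44.0°, cos 44.0°) = (-0.695, 0.719). E is at the origin and H lies 67.5 along u from E, so H = 67.5·u = (48.6, 46.9). Tangency of A1 to both parallel lines with radius 17.0 puts B and A at E ± 17.0·n: B = (-11.8, 12.2), A = (11.8, -12.2). Equal radii place C and U the same way about H: C = H + 17.0·n = (36.7, 59.1), U = H − 17.0·n = (60.4, 34.7). Then |EU| = |U − E| = 69.6.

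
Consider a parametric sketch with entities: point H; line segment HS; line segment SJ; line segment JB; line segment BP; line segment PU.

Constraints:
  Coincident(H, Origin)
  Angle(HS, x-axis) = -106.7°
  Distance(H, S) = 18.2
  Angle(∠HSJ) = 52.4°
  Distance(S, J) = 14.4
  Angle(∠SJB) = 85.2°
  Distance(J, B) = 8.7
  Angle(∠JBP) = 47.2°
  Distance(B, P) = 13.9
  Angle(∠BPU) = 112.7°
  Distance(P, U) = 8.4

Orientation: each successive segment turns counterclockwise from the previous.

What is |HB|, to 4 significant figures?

6.297

∠HSJ = 52.4° gives SJ at 20.90° from the x-axis; with |SJ| = 14.4, J = (8.223, -12.30). ∠SJB = 85.2° gives JB at 115.7° from the x-axis; with |JB| = 8.7, B = (4.450, -4.456). Then |HB| = |B − H| = 6.297.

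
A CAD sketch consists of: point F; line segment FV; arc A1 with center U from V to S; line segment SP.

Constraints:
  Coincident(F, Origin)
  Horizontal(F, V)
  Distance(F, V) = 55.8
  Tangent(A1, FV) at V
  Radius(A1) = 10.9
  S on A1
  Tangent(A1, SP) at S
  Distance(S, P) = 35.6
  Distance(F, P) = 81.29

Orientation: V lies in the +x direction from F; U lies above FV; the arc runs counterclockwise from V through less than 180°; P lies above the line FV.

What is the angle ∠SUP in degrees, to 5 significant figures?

72.976°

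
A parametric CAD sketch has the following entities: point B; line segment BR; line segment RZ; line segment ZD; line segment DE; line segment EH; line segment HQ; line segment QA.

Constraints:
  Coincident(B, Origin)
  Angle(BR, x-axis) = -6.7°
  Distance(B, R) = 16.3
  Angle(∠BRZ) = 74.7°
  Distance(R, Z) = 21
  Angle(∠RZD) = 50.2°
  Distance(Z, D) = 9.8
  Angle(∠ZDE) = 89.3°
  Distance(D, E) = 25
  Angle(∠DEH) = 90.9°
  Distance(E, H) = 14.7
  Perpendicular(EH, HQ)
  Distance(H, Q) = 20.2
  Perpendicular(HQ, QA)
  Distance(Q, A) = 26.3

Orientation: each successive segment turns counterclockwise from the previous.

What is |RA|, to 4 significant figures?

13.67

B is at the origin; BR runs at -6.7° with length 16.3, so R = (16.19, -1.902). ∠BRZ = 74.7° gives RZ at 98.60° from the x-axis; with |RZ| = 21.0, Z = (13.05, 18.86). ∠RZD = 50.2° gives ZD at -131.6° from the x-axis; with |ZD| = 9.8, D = (6.542, 11.53). ∠ZDE = 89.3° gives DE at -40.90° from the x-axis; with |DE| = 25.0, E = (25.44, -4.835). ∠DEH = 90.9° gives EH at 48.20° from the x-axis; with |EH| = 14.7, H = (35.24, 6.124). EH ⟂ HQ, so HQ runs at 138.2°; with |HQ| = 20.2, Q = (20.18, 19.59). HQ ⟂ QA, so QA runs at -131.8°; with |QA| = 26.3, A = (2.648, -0.01836). Then |RA| = |A − R| = 13.67.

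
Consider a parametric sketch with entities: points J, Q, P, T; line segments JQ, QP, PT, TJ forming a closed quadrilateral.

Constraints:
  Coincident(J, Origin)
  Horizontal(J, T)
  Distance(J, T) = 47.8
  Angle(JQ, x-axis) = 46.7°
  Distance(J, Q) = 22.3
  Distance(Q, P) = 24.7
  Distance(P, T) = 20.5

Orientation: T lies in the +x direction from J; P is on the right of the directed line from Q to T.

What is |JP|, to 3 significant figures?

28.4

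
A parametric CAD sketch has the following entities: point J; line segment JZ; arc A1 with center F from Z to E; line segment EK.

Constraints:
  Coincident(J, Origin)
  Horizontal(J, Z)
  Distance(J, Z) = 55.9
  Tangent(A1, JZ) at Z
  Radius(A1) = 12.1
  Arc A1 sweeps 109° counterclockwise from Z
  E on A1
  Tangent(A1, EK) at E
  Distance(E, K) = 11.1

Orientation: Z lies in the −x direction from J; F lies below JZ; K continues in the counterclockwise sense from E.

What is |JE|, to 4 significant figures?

69.22

J is at the origin; J and Z share the same y with |JZ| = 55.9 and Z on the −x side, so Z = (-55.90, 0.000). Since A1 is tangent to JZ there, FZ ⟂ JZ, so F = Z + (0, -12.1) = (-55.90, -12.10). On A1, Z sits at bearing 90° from F; a 109° counterclockwise sweep puts E at bearing 199°, so E = F + 12.1·(cos 199°, sin 199°) = (-67.34, -16.04). Then |JE| = |E − J| = 69.22.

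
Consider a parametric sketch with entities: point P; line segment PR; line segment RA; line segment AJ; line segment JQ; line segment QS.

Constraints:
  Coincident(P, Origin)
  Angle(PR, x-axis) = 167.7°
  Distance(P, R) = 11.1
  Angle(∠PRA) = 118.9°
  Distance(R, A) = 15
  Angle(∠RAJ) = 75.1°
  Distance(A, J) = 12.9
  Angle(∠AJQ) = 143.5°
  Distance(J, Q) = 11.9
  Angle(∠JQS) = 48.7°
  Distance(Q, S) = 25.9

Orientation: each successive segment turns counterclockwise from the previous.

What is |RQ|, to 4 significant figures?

20.03

∠RAJ = 75.1° gives AJ at -26.30° from the x-axis; with |AJ| = 12.9, J = (-9.161, -14.64). ∠AJQ = 143.5° gives JQ at 10.20° from the x-axis; with |JQ| = 11.9, Q = (2.551, -12.53). Then |RQ| = |Q − R| = 20.03.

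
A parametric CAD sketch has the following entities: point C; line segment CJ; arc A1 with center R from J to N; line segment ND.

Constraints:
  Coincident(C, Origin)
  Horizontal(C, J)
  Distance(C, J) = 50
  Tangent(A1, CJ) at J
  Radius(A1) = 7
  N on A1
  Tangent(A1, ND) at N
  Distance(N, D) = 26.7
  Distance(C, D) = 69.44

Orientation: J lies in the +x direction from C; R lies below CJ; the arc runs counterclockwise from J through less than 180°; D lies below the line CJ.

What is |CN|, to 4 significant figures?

46.05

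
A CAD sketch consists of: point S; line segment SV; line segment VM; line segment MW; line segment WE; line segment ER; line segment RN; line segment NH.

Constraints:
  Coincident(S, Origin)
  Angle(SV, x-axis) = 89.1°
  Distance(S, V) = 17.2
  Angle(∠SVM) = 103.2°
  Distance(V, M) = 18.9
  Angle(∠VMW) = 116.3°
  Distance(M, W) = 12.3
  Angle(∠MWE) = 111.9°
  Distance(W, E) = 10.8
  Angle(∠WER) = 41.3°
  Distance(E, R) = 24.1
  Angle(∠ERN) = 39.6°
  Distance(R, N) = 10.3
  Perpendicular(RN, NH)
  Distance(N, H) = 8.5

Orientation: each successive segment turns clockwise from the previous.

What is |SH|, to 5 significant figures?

22.798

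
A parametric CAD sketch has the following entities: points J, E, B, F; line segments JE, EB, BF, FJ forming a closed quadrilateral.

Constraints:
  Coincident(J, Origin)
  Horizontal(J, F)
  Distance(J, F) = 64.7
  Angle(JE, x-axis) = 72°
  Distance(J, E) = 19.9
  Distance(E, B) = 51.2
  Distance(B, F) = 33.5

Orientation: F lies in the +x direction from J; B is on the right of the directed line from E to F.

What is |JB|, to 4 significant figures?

43.71

Checks: |EB| = 51.20 ✓; |BF| = 33.50 ✓.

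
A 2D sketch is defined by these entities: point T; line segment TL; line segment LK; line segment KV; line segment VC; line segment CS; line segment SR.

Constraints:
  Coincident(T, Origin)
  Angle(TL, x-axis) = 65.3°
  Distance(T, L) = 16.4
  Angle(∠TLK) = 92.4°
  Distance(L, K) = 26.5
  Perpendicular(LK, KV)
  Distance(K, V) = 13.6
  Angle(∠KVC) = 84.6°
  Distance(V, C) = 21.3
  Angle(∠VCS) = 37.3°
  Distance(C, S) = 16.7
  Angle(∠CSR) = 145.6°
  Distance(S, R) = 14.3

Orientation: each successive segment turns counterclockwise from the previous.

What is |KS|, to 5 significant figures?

7.5541

T is at the origin; TL runs at 65.3° with length 16.4, so L = (6.8530, 14.900). ∠TLK = 92.4° gives LK at 152.90° from the x-axis; with |LK| = 26.5, K = (-16.738, 26.971). LK ⟂ KV, so KV runs at -117.10°; with |KV| = 13.6, V = (-22.933, 14.865). ∠KVC = 84.6° gives VC at -21.700° from the x-axis; with |VC| = 21.3, C = (-3.1425, 6.9890). ∠VCS = 37.3° gives CS at 121.00° from the x-axis; with |CS| = 16.7, S = (-11.744, 21.304). Then |KS| = |S − K| = 7.5541.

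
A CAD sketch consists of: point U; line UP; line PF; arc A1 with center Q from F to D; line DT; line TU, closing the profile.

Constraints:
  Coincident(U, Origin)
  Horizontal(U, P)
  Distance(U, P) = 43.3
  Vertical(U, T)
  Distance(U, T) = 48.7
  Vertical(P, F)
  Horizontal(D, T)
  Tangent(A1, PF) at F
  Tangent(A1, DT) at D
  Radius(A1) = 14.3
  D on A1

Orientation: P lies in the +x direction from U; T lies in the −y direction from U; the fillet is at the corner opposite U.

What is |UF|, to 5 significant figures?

55.301

U is at the origin; UP is horizontal with |UP| = 43.3 and P on the +x side, so P = (43.300, 0.0000). UT is vertical with |UT| = 48.7 and T on the −y side, so T = (0.0000, -48.700). The virtual corner opposite U is at (43.300, -48.700). The tangent condition forces QF to be normal to PF and the tangent condition forces QD to be normal to DT, with radius 14.3, so the center Q sits 14.3 in from both sides at Q = (29.000, -34.400). That places the tangent points at F = (43.300, -34.400) on PF and D = (29.000, -48.700) on DT. Then |UF| = |F − U| = 55.301.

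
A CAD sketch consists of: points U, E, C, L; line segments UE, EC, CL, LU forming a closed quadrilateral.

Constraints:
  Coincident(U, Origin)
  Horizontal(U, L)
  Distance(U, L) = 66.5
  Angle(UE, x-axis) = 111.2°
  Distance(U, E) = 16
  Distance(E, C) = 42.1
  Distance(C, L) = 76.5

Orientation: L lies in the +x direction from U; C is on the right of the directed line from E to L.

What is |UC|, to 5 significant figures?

27.634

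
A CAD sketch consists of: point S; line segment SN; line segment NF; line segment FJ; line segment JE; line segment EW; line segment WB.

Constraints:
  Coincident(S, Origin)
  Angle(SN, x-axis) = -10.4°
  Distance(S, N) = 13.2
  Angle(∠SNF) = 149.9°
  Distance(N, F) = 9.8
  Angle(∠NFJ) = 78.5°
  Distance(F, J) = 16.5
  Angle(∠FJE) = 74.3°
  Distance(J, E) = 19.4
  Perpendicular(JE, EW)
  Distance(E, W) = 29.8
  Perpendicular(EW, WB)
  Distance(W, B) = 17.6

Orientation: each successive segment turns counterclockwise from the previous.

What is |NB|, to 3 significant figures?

21.6

JE ⟂ EW, so EW runs at -43.1°; with |EW| = 29.8, W = (22.2, -19.5). The perpendicularity gives WB at right angles to EW, so WB runs at 46.9°; with |WB| = 17.6, B = (34.2, -6.64). Then |NB| = |B − N| = 21.6.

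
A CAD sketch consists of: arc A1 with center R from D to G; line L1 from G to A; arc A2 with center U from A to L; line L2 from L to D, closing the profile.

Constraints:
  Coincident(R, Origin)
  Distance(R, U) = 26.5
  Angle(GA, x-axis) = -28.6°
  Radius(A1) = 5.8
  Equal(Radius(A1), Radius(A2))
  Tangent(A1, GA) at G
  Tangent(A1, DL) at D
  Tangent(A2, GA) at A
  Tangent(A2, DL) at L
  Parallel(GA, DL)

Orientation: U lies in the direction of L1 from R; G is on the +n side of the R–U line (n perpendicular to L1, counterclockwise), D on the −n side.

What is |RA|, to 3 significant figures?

27.1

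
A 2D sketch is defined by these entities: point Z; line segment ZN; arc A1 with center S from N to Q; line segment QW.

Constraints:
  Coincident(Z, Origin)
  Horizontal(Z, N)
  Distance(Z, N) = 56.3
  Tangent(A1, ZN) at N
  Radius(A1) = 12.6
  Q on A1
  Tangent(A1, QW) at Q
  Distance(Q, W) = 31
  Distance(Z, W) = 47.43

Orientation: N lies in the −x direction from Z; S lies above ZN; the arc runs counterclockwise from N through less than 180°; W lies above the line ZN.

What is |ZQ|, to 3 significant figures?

45.5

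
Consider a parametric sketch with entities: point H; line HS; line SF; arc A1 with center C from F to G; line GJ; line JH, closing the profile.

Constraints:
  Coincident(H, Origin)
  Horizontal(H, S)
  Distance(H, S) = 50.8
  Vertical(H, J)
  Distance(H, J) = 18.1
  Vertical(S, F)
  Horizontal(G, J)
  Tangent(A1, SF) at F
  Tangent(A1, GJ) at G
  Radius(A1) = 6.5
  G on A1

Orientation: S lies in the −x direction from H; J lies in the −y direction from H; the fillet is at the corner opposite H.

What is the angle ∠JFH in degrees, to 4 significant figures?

20.15°

The virtual corner opposite H is at (-50.80, -18.10). Tangency of A1 to SF means the radius CF is perpendicular to SF and the tangent condition forces CG to be normal to GJ, with radius 6.5, so the center C sits 6.5 in from both sides at C = (-44.30, -11.60). That places the tangent points at F = (-50.80, -11.60) on SF and G = (-44.30, -18.10) on GJ. Then cos ∠JFH = FJ·FH / (|FJ||FH|), giving 20.15°.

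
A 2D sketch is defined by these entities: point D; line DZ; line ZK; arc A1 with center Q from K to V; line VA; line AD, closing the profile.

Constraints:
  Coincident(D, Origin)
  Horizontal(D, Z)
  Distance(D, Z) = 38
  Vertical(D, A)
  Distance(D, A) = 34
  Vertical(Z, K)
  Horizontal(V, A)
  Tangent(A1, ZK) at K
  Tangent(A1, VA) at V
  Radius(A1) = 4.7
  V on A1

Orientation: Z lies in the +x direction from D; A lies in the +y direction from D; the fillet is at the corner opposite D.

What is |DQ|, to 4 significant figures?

44.36

D is at the origin; D and Z share the same y with |DZ| = 38.0 and Z on the +x side, so Z = (38.00, 0.000). DA is vertical with |DA| = 34.0 and A on the +y side, so A = (0.000, 34.00). The virtual corner opposite D is at (38.00, 34.00). Since A1 is tangent to ZK there, QK ⟂ ZK and tangency of A1 to VA means the radius QV is perpendicular to VA, with radius 4.7, so the center Q sits 4.7 in from both sides at Q = (33.30, 29.30). Then |DQ| = |Q − D| = 44.36.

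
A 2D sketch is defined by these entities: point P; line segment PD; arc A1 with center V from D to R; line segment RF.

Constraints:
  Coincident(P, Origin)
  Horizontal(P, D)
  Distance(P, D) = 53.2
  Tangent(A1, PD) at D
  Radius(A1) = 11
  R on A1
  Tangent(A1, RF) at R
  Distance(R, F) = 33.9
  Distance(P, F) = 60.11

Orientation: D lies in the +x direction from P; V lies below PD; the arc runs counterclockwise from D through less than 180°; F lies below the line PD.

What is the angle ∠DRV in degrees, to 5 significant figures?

46.371°

Checks: |VD| = 11.00 ✓; |VR| = 11.00 ✓; ∠(VR, RF) = 90.00° ✓; |RF| = 33.90 ✓; |PF| = 60.11 ✓.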